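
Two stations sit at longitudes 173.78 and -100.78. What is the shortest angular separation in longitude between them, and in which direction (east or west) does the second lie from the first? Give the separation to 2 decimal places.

Raw difference: -100.78 − 173.78 = -274.56°.
Normalise into (−180°, 180°]: -274.56° + 360° = 85.44°.
Positive ⇒ the second point lies to the east; separation 85.44°.

85.44° east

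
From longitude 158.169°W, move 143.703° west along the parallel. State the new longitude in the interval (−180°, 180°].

Start at -158.169°; shift −143.703° → -301.872°.
-301.872° lies outside (−180°, 180°]; add 360° → +58.128°.

58.128°E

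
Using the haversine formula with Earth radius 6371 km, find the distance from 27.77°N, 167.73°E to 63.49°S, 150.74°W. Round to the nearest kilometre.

10782 km

Δλ = -150.74 − 167.73 = -318.47°; wrapped into (−180°, 180°]: 41.53°.
Δφ = -63.49 − 27.77 = -91.26°.
a = sin²(Δφ/2) + cos φ₁ · cos φ₂ · sin²(Δλ/2) = 0.560638.
c = 2·atan2(√a, √(1−a)) = 1.69237 rad → d = 6371·c ≈ 10782.09 km.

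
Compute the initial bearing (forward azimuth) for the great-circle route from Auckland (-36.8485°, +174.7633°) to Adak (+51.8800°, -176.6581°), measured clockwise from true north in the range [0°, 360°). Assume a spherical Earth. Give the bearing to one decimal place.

5.3°

Δλ = -176.6581 − 174.7633 = -351.4214°; wrapped into (−180°, 180°]: 8.5786°.
θ = atan2( sin Δλ · cos φ₂ , cos φ₁ · sin φ₂ − sin φ₁ · cos φ₂ · cos Δλ )
  = atan2(0.09208, 0.99561) = 5.284° → normalised to [0°, 360°): 5.284°.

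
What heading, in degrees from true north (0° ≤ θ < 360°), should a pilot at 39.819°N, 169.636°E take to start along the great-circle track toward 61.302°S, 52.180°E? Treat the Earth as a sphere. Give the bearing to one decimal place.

Δλ = 52.180 − 169.636 = -117.456°.
θ = atan2( sin Δλ · cos φ₂ , cos φ₁ · sin φ₂ − sin φ₁ · cos φ₂ · cos Δλ )
  = atan2(-0.42611, -0.53195) = -141.304° → normalised to [0°, 360°): 218.696°.

218.7°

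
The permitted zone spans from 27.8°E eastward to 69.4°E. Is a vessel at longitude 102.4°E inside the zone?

Band width going east from +27.8° to +69.4°: ((69.4 − 27.8) mod 360) = 41.6°.
Offset of +102.4° east of the west edge: ((102.4 − 27.8) mod 360) = 74.6°.
74.6° > 41.6° ⇒ outside.

No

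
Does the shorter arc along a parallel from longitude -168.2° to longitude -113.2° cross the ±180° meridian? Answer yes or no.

No

Signed shortest Δλ = ((-113.2 − -168.2 + 180) mod 360) − 180 = 55.0°.
Going east by 55.0° from -168.2° reaches -113.2° without touching 180°.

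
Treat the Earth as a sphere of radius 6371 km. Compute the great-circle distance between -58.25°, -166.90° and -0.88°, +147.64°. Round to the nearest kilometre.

Δλ = 147.64 − -166.90 = 314.54°; wrapped into (−180°, 180°]: -45.46°.
Δφ = -0.88 − -58.25 = 57.37°.
a = sin²(Δφ/2) + cos φ₁ · cos φ₂ · sin²(Δλ/2) = 0.308947.
c = 2·atan2(√a, √(1−a)) = 1.17872 rad → d = 6371·c ≈ 7509.63 km.

7510 km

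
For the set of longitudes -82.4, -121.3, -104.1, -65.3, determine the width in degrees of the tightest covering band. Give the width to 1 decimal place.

Sort the longitudes: -121.3°, -104.1°, -82.4°, -65.3°.
Eastward gaps between consecutive values (wrapping around): 17.2°, 21.7°, 17.1°, 304.0°.
Largest gap = 304.0° ⇒ minimal covering band is its complement: 360° − 304.0° = 56.0°.
Band runs from -121.3° eastward to -65.3°.

56.0°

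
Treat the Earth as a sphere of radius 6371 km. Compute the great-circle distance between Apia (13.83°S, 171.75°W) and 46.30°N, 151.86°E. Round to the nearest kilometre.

Δλ = 151.86 − -171.75 = 323.61°; wrapped into (−180°, 180°]: -36.39°.
Δφ = 46.30 − -13.83 = 60.13°.
a = sin²(Δφ/2) + cos φ₁ · cos φ₂ · sin²(Δλ/2) = 0.316392.
c = 2·atan2(√a, √(1−a)) = 1.19478 rad → d = 6371·c ≈ 7611.96 km.

7612 km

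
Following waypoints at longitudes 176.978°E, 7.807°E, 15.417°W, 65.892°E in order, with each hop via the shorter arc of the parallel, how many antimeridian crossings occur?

0

Leg 1: +176.978° → +7.807°, shortest Δλ = -169.171° (west) — does not cross 180°.
Leg 2: +7.807° → -15.417°, shortest Δλ = -23.224° (west) — does not cross 180°.
Leg 3: -15.417° → +65.892°, shortest Δλ = 81.309° (east) — does not cross 180°.
Total crossings: 0.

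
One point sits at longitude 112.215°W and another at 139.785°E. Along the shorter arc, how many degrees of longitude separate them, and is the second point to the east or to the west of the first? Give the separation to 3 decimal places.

108.000° west

Raw difference: 139.785 − -112.215 = 252.0°.
Normalise into (−180°, 180°]: 252.0° − 360° = -108.0°.
Negative ⇒ the second point lies to the west; separation 108.000°.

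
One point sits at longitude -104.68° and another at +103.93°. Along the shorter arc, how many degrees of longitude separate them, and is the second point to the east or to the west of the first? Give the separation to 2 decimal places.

Raw difference: 103.93 − -104.68 = 208.61°.
Normalise into (−180°, 180°]: 208.61° − 360° = -151.39°.
Negative ⇒ the second point lies to the west; separation 151.39°.

151.39° west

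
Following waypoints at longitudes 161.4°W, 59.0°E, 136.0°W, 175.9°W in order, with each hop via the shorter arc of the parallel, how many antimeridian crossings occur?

2

Leg 1: -161.4° → +59.0°, shortest Δλ = -139.6° (west) — crosses 180°.
Leg 2: +59.0° → -136.0°, shortest Δλ = 165.0° (east) — crosses 180°.
Leg 3: -136.0° → -175.9°, shortest Δλ = -39.9° (west) — does not cross 180°.
Total crossings: 2.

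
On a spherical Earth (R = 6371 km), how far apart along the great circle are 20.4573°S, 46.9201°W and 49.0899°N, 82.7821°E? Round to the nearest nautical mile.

7865 nmi

Δλ = 82.7821 − -46.9201 = 129.7022°.
Δφ = 49.0899 − -20.4573 = 69.5472°.
a = sin²(Δφ/2) + cos φ₁ · cos φ₂ · sin²(Δλ/2) = 0.828043.
c = 2·atan2(√a, √(1−a)) = 2.28642 rad → d = 6371·c ≈ 14566.77 km ≈ 7865.42 nmi.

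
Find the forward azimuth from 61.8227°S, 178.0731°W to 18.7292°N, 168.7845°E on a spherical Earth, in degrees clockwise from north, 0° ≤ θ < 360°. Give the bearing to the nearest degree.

347°

Δλ = 168.7845 − -178.0731 = 346.8576°; wrapped into (−180°, 180°]: -13.1424°.
θ = atan2( sin Δλ · cos φ₂ , cos φ₁ · sin φ₂ − sin φ₁ · cos φ₂ · cos Δλ )
  = atan2(-0.21533, 0.96457) = -12.584° → normalised to [0°, 360°): 347.416°.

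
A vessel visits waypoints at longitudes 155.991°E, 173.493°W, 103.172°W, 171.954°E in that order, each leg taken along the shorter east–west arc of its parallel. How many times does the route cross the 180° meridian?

2

Leg 1: +155.991° → -173.493°, shortest Δλ = 30.516° (east) — crosses 180°.
Leg 2: -173.493° → -103.172°, shortest Δλ = 70.321° (east) — does not cross 180°.
Leg 3: -103.172° → +171.954°, shortest Δλ = -84.874° (west) — crosses 180°.
Total crossings: 2.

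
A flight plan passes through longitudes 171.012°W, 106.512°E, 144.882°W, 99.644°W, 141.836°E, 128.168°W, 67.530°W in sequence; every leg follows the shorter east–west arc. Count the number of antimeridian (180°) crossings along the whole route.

4

Leg 1: -171.012° → +106.512°, shortest Δλ = -82.476° (west) — crosses 180°.
Leg 2: +106.512° → -144.882°, shortest Δλ = 108.606° (east) — crosses 180°.
Leg 3: -144.882° → -99.644°, shortest Δλ = 45.238° (east) — does not cross 180°.
Leg 4: -99.644° → +141.836°, shortest Δλ = -118.52° (west) — crosses 180°.
Leg 5: +141.836° → -128.168°, shortest Δλ = 89.996° (east) — crosses 180°.
Leg 6: -128.168° → -67.530°, shortest Δλ = 60.638° (east) — does not cross 180°.
Total crossings: 4.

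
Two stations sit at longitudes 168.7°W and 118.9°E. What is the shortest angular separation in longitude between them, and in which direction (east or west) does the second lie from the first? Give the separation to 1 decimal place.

Raw difference: 118.9 − -168.7 = 287.6°.
Normalise into (−180°, 180°]: 287.6° − 360° = -72.4°.
Negative ⇒ the second point lies to the west; separation 72.4°.

72.4° west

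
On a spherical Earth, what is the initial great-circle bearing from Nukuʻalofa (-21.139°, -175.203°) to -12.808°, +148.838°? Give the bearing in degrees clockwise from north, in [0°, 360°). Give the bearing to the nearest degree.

Δλ = 148.838 − -175.203 = 324.041°; wrapped into (−180°, 180°]: -35.959°.
θ = atan2( sin Δλ · cos φ₂ , cos φ₁ · sin φ₂ − sin φ₁ · cos φ₂ · cos Δλ )
  = atan2(-0.57260, 0.07788) = -82.255° → normalised to [0°, 360°): 277.745°.

278°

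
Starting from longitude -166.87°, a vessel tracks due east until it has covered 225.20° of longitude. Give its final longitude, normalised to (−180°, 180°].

+58.33°

Start at -166.87°; shift +225.20° → +58.33°.
+58.33° already lies in (−180°, 180°].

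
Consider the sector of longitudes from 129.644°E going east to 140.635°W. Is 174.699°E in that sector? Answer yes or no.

Band width going east from +129.644° to -140.635°: ((-140.635 − 129.644) mod 360) = 89.721°.
Offset of +174.699° east of the west edge: ((174.699 − 129.644) mod 360) = 45.055°.
45.055° ≤ 89.721° ⇒ inside.

Yes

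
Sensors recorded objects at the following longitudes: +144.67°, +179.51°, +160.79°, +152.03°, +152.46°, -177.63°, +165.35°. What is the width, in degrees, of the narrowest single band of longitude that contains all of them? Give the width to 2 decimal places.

Sort the longitudes: -177.63°, +144.67°, +152.03°, +152.46°, +160.79°, +165.35°, +179.51°.
Eastward gaps between consecutive values (wrapping around): 322.30°, 7.36°, 0.43°, 8.33°, 4.56°, 14.16°, 2.86°.
Largest gap = 322.30° ⇒ minimal covering band is its complement: 360° − 322.30° = 37.70°.
Band runs from +144.67° eastward to -177.63°, crossing the antimeridian.

37.70°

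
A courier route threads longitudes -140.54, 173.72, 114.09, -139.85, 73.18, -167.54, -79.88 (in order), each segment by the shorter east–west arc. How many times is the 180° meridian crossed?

4

Leg 1: -140.54° → +173.72°, shortest Δλ = -45.74° (west) — crosses 180°.
Leg 2: +173.72° → +114.09°, shortest Δλ = -59.63° (west) — does not cross 180°.
Leg 3: +114.09° → -139.85°, shortest Δλ = 106.06° (east) — crosses 180°.
Leg 4: -139.85° → +73.18°, shortest Δλ = -146.97° (west) — crosses 180°.
Leg 5: +73.18° → -167.54°, shortest Δλ = 119.28° (east) — crosses 180°.
Leg 6: -167.54° → -79.88°, shortest Δλ = 87.66° (east) — does not cross 180°.
Total crossings: 4.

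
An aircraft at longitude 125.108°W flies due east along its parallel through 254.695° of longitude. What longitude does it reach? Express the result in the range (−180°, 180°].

Start at -125.108°; shift +254.695° → +129.587°.
+129.587° already lies in (−180°, 180°].

129.587°E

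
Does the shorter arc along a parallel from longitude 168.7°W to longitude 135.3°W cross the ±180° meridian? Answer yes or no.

No

Signed shortest Δλ = ((-135.3 − -168.7 + 180) mod 360) − 180 = 33.4°.
Going east by 33.4° from -168.7° reaches -135.3° without touching 180°.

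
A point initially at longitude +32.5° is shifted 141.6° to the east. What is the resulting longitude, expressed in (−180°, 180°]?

+174.1°

Start at +32.5°; shift +141.6° → +174.1°.
+174.1° already lies in (−180°, 180°].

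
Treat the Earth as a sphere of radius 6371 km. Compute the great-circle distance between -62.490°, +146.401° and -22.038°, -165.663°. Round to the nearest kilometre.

Δλ = -165.663 − 146.401 = -312.064°; wrapped into (−180°, 180°]: 47.936°.
Δφ = -22.038 − -62.490 = 40.452°.
a = sin²(Δφ/2) + cos φ₁ · cos φ₂ · sin²(Δλ/2) = 0.190179.
c = 2·atan2(√a, √(1−a)) = 0.90251 rad → d = 6371·c ≈ 5749.89 km.

5750 km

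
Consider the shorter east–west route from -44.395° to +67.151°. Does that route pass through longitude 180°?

No

Signed shortest Δλ = ((67.151 − -44.395 + 180) mod 360) − 180 = 111.546°.
Going east by 111.546° from -44.395° reaches +67.151° without touching 180°.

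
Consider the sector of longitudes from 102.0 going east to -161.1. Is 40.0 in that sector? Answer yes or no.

Band width going east from +102.0° to -161.1°: ((-161.1 − 102.0) mod 360) = 96.9°.
Offset of +40.0° east of the west edge: ((40.0 − 102.0) mod 360) = 298.0°.
298.0° > 96.9° ⇒ outside.

No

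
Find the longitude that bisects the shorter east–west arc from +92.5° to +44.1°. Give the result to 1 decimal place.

+68.3°

Signed shortest Δλ from +92.5° to +44.1° is -48.4°.
Midpoint longitude = +92.5° + (-48.4°)/2 = +92.5° − 24.2° = +68.3°.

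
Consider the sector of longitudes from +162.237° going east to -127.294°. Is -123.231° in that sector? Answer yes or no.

No

Band width going east from +162.237° to -127.294°: ((-127.294 − 162.237) mod 360) = 70.469°.
Offset of -123.231° east of the west edge: ((-123.231 − 162.237) mod 360) = 74.532°.
74.532° > 70.469° ⇒ outside.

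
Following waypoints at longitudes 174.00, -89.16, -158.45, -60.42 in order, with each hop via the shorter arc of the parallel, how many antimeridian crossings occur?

1

Leg 1: +174.00° → -89.16°, shortest Δλ = 96.84° (east) — crosses 180°.
Leg 2: -89.16° → -158.45°, shortest Δλ = -69.29° (west) — does not cross 180°.
Leg 3: -158.45° → -60.42°, shortest Δλ = 98.03° (east) — does not cross 180°.
Total crossings: 1.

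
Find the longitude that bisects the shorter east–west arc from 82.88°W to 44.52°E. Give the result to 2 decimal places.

19.18°W

Signed shortest Δλ from -82.88° to +44.52° is +127.40°.
Midpoint longitude = -82.88° + (+127.40°)/2 = -82.88° + 63.70° = -19.18°.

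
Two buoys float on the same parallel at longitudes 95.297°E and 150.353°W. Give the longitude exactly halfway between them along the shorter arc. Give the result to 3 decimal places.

Signed shortest Δλ from +95.297° to -150.353° is +114.350°.
Midpoint longitude = +95.297° + (+114.350°)/2 = +95.297° + 57.175° = +152.472°.
(The naïve average (+95.297 + -150.353)/2 = -27.528° is on the wrong side of the globe.)

152.472°E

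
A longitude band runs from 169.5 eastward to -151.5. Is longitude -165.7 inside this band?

Band width going east from +169.5° to -151.5°: ((-151.5 − 169.5) mod 360) = 39.0°.
Offset of -165.7° east of the west edge: ((-165.7 − 169.5) mod 360) = 24.8°.
24.8° ≤ 39.0° ⇒ inside.

Yes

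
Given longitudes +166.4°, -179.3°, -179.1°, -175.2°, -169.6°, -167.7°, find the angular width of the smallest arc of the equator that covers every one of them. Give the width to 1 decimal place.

25.9°

Sort the longitudes: -179.3°, -179.1°, -175.2°, -169.6°, -167.7°, +166.4°.
Eastward gaps between consecutive values (wrapping around): 0.2°, 3.9°, 5.6°, 1.9°, 334.1°, 14.3°.
Largest gap = 334.1° ⇒ minimal covering band is its complement: 360° − 334.1° = 25.9°.
Band runs from +166.4° eastward to -167.7°, crossing the antimeridian.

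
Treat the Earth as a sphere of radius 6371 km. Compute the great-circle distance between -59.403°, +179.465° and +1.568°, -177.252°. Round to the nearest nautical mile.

3664 nmi

Δλ = -177.252 − 179.465 = -356.717°; wrapped into (−180°, 180°]: 3.283°.
Δφ = 1.568 − -59.403 = 60.971°.
a = sin²(Δφ/2) + cos φ₁ · cos φ₂ · sin²(Δλ/2) = 0.257791.
c = 2·atan2(√a, √(1−a)) = 1.06510 rad → d = 6371·c ≈ 6785.75 km ≈ 3664.01 nmi.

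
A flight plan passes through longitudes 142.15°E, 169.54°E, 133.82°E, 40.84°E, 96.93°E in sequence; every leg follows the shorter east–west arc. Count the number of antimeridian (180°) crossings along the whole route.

Leg 1: +142.15° → +169.54°, shortest Δλ = 27.39° (east) — does not cross 180°.
Leg 2: +169.54° → +133.82°, shortest Δλ = -35.72° (west) — does not cross 180°.
Leg 3: +133.82° → +40.84°, shortest Δλ = -92.98° (west) — does not cross 180°.
Leg 4: +40.84° → +96.93°, shortest Δλ = 56.09° (east) — does not cross 180°.
Total crossings: 0.

0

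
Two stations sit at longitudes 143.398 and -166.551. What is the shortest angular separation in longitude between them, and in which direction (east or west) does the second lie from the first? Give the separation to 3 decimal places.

50.051° east

Raw difference: -166.551 − 143.398 = -309.949°.
Normalise into (−180°, 180°]: -309.949° + 360° = 50.051°.
Positive ⇒ the second point lies to the east; separation 50.051°.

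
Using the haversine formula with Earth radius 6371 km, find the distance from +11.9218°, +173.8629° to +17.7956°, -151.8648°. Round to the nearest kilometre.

Δλ = -151.8648 − 173.8629 = -325.7277°; wrapped into (−180°, 180°]: 34.2723°.
Δφ = 17.7956 − 11.9218 = 5.8738°.
a = sin²(Δφ/2) + cos φ₁ · cos φ₂ · sin²(Δλ/2) = 0.083503.
c = 2·atan2(√a, √(1−a)) = 0.58630 rad → d = 6371·c ≈ 3735.31 km.

3735 km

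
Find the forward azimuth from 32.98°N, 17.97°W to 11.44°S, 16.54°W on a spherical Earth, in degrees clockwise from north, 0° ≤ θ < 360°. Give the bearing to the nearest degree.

178°

Δλ = -16.54 − -17.97 = 1.43°.
θ = atan2( sin Δλ · cos φ₂ , cos φ₁ · sin φ₂ − sin φ₁ · cos φ₂ · cos Δλ )
  = atan2(0.02446, -0.69975) = 177.998° → normalised to [0°, 360°): 177.998°.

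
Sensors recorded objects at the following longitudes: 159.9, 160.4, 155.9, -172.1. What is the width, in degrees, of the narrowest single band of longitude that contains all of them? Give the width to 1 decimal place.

Sort the longitudes: -172.1°, +155.9°, +159.9°, +160.4°.
Eastward gaps between consecutive values (wrapping around): 328.0°, 4.0°, 0.5°, 27.5°.
Largest gap = 328.0° ⇒ minimal covering band is its complement: 360° − 328.0° = 32.0°.
Band runs from +155.9° eastward to -172.1°, crossing the antimeridian.

32.0°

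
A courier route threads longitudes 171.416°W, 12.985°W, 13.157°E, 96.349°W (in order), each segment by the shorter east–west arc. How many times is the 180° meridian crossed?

Leg 1: -171.416° → -12.985°, shortest Δλ = 158.431° (east) — does not cross 180°.
Leg 2: -12.985° → +13.157°, shortest Δλ = 26.142° (east) — does not cross 180°.
Leg 3: +13.157° → -96.349°, shortest Δλ = -109.506° (west) — does not cross 180°.
Total crossings: 0.

0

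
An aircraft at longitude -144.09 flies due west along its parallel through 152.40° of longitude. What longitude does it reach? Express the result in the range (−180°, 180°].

Start at -144.09°; shift −152.40° → -296.49°.
-296.49° lies outside (−180°, 180°]; add 360° → +63.51°.

+63.51°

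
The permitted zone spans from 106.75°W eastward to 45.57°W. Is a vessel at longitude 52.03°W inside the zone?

Band width going east from -106.75° to -45.57°: ((-45.57 − -106.75) mod 360) = 61.18°.
Offset of -52.03° east of the west edge: ((-52.03 − -106.75) mod 360) = 54.72°.
54.72° ≤ 61.18° ⇒ inside.

Yes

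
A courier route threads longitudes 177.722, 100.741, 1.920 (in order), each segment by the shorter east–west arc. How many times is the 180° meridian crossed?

Leg 1: +177.722° → +100.741°, shortest Δλ = -76.981° (west) — does not cross 180°.
Leg 2: +100.741° → +1.920°, shortest Δλ = -98.821° (west) — does not cross 180°.
Total crossings: 0.

0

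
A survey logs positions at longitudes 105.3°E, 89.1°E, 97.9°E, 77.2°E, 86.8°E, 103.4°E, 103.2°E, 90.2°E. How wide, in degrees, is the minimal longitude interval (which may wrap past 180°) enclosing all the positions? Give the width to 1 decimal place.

Sort the longitudes: +77.2°, +86.8°, +89.1°, +90.2°, +97.9°, +103.2°, +103.4°, +105.3°.
Eastward gaps between consecutive values (wrapping around): 9.6°, 2.3°, 1.1°, 7.7°, 5.3°, 0.2°, 1.9°, 331.9°.
Largest gap = 331.9° ⇒ minimal covering band is its complement: 360° − 331.9° = 28.1°.
Band runs from +77.2° eastward to +105.3°.

28.1°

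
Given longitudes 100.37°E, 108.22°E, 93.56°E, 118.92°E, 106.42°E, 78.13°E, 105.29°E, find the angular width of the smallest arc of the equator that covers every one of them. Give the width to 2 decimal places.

40.79°

Sort the longitudes: +78.13°, +93.56°, +100.37°, +105.29°, +106.42°, +108.22°, +118.92°.
Eastward gaps between consecutive values (wrapping around): 15.43°, 6.81°, 4.92°, 1.13°, 1.80°, 10.70°, 319.21°.
Largest gap = 319.21° ⇒ minimal covering band is its complement: 360° − 319.21° = 40.79°.
Band runs from +78.13° eastward to +118.92°.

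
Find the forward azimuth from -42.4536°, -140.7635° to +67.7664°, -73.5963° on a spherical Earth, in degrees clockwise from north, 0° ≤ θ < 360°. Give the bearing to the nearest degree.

Δλ = -73.5963 − -140.7635 = 67.1672°.
θ = atan2( sin Δλ · cos φ₂ , cos φ₁ · sin φ₂ − sin φ₁ · cos φ₂ · cos Δλ )
  = atan2(0.34873, 0.78207) = 24.033° → normalised to [0°, 360°): 24.033°.

24°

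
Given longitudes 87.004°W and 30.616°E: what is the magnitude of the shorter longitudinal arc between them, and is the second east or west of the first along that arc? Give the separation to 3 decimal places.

117.620° east

Raw difference: 30.616 − -87.004 = 117.62°.
Normalise into (−180°, 180°]: 117.62° stays 117.62°.
Positive ⇒ the second point lies to the east; separation 117.620°.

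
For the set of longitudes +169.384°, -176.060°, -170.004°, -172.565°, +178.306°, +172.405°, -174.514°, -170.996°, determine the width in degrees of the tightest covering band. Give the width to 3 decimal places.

20.612°

Sort the longitudes: -176.060°, -174.514°, -172.565°, -170.996°, -170.004°, +169.384°, +172.405°, +178.306°.
Eastward gaps between consecutive values (wrapping around): 1.546°, 1.949°, 1.569°, 0.992°, 339.388°, 3.021°, 5.901°, 5.634°.
Largest gap = 339.388° ⇒ minimal covering band is its complement: 360° − 339.388° = 20.612°.
Band runs from +169.384° eastward to -170.004°, crossing the antimeridian.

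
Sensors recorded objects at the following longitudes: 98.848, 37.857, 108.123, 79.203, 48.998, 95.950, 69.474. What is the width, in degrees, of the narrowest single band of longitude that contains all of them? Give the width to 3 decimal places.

Sort the longitudes: +37.857°, +48.998°, +69.474°, +79.203°, +95.950°, +98.848°, +108.123°.
Eastward gaps between consecutive values (wrapping around): 11.141°, 20.476°, 9.729°, 16.747°, 2.898°, 9.275°, 289.734°.
Largest gap = 289.734° ⇒ minimal covering band is its complement: 360° − 289.734° = 70.266°.
Band runs from +37.857° eastward to +108.123°.

70.266°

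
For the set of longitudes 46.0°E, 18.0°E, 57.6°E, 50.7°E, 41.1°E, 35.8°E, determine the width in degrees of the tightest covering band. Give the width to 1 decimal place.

Sort the longitudes: +18.0°, +35.8°, +41.1°, +46.0°, +50.7°, +57.6°.
Eastward gaps between consecutive values (wrapping around): 17.8°, 5.3°, 4.9°, 4.7°, 6.9°, 320.4°.
Largest gap = 320.4° ⇒ minimal covering band is its complement: 360° − 320.4° = 39.6°.
Band runs from +18.0° eastward to +57.6°.

39.6°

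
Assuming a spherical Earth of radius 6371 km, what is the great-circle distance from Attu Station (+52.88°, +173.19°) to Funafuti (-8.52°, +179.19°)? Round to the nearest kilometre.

6851 km

Δλ = 179.19 − 173.19 = 6.00°.
Δφ = -8.52 − 52.88 = -61.40°.
a = sin²(Δφ/2) + cos φ₁ · cos φ₂ · sin²(Δλ/2) = 0.262289.
c = 2·atan2(√a, √(1−a)) = 1.07535 rad → d = 6371·c ≈ 6851.07 km.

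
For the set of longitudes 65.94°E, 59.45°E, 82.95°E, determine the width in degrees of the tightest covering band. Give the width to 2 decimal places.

23.50°

Sort the longitudes: +59.45°, +65.94°, +82.95°.
Eastward gaps between consecutive values (wrapping around): 6.49°, 17.01°, 336.50°.
Largest gap = 336.50° ⇒ minimal covering band is its complement: 360° − 336.50° = 23.50°.
Band runs from +59.45° eastward to +82.95°.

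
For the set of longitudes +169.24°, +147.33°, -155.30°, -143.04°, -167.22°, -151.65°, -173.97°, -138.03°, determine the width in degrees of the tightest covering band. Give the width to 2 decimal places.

74.64°

Sort the longitudes: -173.97°, -167.22°, -155.30°, -151.65°, -143.04°, -138.03°, +147.33°, +169.24°.
Eastward gaps between consecutive values (wrapping around): 6.75°, 11.92°, 3.65°, 8.61°, 5.01°, 285.36°, 21.91°, 16.79°.
Largest gap = 285.36° ⇒ minimal covering band is its complement: 360° − 285.36° = 74.64°.
Band runs from +147.33° eastward to -138.03°, crossing the antimeridian.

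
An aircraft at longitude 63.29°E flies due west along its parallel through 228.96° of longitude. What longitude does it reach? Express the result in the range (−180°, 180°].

Start at +63.29°; shift −228.96° → -165.67°.
-165.67° already lies in (−180°, 180°].

165.67°W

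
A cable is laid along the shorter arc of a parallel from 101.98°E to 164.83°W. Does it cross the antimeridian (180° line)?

Yes

Naïve |-164.83 − 101.98| = 266.81° > 180°, so the shorter arc goes the other way round — across 180°.
Signed shortest Δλ = ((-164.83 − 101.98 + 180) mod 360) − 180 = 93.19°.
Going east by 93.19° from +101.98° passes through 180° before reaching -164.83°.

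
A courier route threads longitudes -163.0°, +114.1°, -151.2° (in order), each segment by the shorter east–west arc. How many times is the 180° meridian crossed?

Leg 1: -163.0° → +114.1°, shortest Δλ = -82.9° (west) — crosses 180°.
Leg 2: +114.1° → -151.2°, shortest Δλ = 94.7° (east) — crosses 180°.
Total crossings: 2.

2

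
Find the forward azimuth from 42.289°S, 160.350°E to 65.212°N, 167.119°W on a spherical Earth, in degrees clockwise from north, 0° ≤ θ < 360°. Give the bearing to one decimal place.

Δλ = -167.119 − 160.350 = -327.469°; wrapped into (−180°, 180°]: 32.531°.
θ = atan2( sin Δλ · cos φ₂ , cos φ₁ · sin φ₂ − sin φ₁ · cos φ₂ · cos Δλ )
  = atan2(0.22546, 0.90945) = 13.923° → normalised to [0°, 360°): 13.923°.

13.9°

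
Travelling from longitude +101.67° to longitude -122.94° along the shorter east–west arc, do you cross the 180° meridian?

Naïve |-122.94 − 101.67| = 224.61° > 180°, so the shorter arc goes the other way round — across 180°.
Signed shortest Δλ = ((-122.94 − 101.67 + 180) mod 360) − 180 = 135.39°.
Going east by 135.39° from +101.67° passes through 180° before reaching -122.94°.

Yes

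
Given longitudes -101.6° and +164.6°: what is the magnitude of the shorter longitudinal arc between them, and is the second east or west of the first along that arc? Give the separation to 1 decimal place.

Raw difference: 164.6 − -101.6 = 266.2°.
Normalise into (−180°, 180°]: 266.2° − 360° = -93.8°.
Negative ⇒ the second point lies to the west; separation 93.8°.

93.8° west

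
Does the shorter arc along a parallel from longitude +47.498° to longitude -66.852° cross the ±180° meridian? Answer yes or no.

Signed shortest Δλ = ((-66.852 − 47.498 + 180) mod 360) − 180 = -114.35°.
Going west by 114.35° from +47.498° reaches -66.852° without touching 180°.

No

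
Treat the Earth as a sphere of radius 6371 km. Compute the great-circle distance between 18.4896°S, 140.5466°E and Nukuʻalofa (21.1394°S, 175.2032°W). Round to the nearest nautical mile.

2497 nmi

Δλ = -175.2032 − 140.5466 = -315.7498°; wrapped into (−180°, 180°]: 44.2502°.
Δφ = -21.1394 − -18.4896 = -2.6498°.
a = sin²(Δφ/2) + cos φ₁ · cos φ₂ · sin²(Δλ/2) = 0.126010.
c = 2·atan2(√a, √(1−a)) = 0.72578 rad → d = 6371·c ≈ 4623.96 km ≈ 2496.74 nmi.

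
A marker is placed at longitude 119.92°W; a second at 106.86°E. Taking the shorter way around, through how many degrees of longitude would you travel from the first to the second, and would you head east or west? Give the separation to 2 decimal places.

Raw difference: 106.86 − -119.92 = 226.78°.
Normalise into (−180°, 180°]: 226.78° − 360° = -133.22°.
Negative ⇒ the second point lies to the west; separation 133.22°.

133.22° west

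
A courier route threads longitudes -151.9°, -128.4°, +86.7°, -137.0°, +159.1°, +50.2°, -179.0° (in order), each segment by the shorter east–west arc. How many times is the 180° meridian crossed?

4

Leg 1: -151.9° → -128.4°, shortest Δλ = 23.5° (east) — does not cross 180°.
Leg 2: -128.4° → +86.7°, shortest Δλ = -144.9° (west) — crosses 180°.
Leg 3: +86.7° → -137.0°, shortest Δλ = 136.3° (east) — crosses 180°.
Leg 4: -137.0° → +159.1°, shortest Δλ = -63.9° (west) — crosses 180°.
Leg 5: +159.1° → +50.2°, shortest Δλ = -108.9° (west) — does not cross 180°.
Leg 6: +50.2° → -179.0°, shortest Δλ = 130.8° (east) — crosses 180°.
Total crossings: 4.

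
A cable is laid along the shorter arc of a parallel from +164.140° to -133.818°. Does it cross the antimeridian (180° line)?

Naïve |-133.818 − 164.140| = 297.958° > 180°, so the shorter arc goes the other way round — across 180°.
Signed shortest Δλ = ((-133.818 − 164.140 + 180) mod 360) − 180 = 62.042°.
Going east by 62.042° from +164.140° passes through 180° before reaching -133.818°.

Yes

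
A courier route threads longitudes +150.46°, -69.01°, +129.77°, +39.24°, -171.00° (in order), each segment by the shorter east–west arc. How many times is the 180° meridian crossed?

Leg 1: +150.46° → -69.01°, shortest Δλ = 140.53° (east) — crosses 180°.
Leg 2: -69.01° → +129.77°, shortest Δλ = -161.22° (west) — crosses 180°.
Leg 3: +129.77° → +39.24°, shortest Δλ = -90.53° (west) — does not cross 180°.
Leg 4: +39.24° → -171.00°, shortest Δλ = 149.76° (east) — crosses 180°.
Total crossings: 3.

3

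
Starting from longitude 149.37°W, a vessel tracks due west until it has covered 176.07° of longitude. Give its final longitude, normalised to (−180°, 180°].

Start at -149.37°; shift −176.07° → -325.44°.
-325.44° lies outside (−180°, 180°]; add 360° → +34.56°.

34.56°E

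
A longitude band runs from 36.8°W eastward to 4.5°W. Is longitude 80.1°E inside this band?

No

Band width going east from -36.8° to -4.5°: ((-4.5 − -36.8) mod 360) = 32.3°.
Offset of +80.1° east of the west edge: ((80.1 − -36.8) mod 360) = 116.9°.
116.9° > 32.3° ⇒ outside.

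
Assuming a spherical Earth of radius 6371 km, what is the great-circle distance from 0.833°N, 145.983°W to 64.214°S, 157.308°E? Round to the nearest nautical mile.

4621 nmi

Δλ = 157.308 − -145.983 = 303.291°; wrapped into (−180°, 180°]: -56.709°.
Δφ = -64.214 − 0.833 = -65.047°.
a = sin²(Δφ/2) + cos φ₁ · cos φ₂ · sin²(Δλ/2) = 0.387171.
c = 2·atan2(√a, √(1−a)) = 1.34318 rad → d = 6371·c ≈ 8557.39 km ≈ 4620.62 nmi.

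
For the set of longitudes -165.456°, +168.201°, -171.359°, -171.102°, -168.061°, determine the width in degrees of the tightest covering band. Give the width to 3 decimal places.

Sort the longitudes: -171.359°, -171.102°, -168.061°, -165.456°, +168.201°.
Eastward gaps between consecutive values (wrapping around): 0.257°, 3.041°, 2.605°, 333.657°, 20.440°.
Largest gap = 333.657° ⇒ minimal covering band is its complement: 360° − 333.657° = 26.343°.
Band runs from +168.201° eastward to -165.456°, crossing the antimeridian.

26.343°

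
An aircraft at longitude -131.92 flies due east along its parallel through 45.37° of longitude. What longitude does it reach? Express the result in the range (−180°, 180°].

Start at -131.92°; shift +45.37° → -86.55°.
-86.55° already lies in (−180°, 180°].

-86.55°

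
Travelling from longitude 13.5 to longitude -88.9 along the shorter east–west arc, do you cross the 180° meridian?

No

Signed shortest Δλ = ((-88.9 − 13.5 + 180) mod 360) − 180 = -102.4°.
Going west by 102.4° from +13.5° reaches -88.9° without touching 180°.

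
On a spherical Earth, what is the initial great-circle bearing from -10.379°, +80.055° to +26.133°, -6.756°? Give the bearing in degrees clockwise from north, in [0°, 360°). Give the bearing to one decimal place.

Δλ = -6.756 − 80.055 = -86.811°.
θ = atan2( sin Δλ · cos φ₂ , cos φ₁ · sin φ₂ − sin φ₁ · cos φ₂ · cos Δλ )
  = atan2(-0.89638, 0.44225) = -63.740° → normalised to [0°, 360°): 296.260°.

296.3°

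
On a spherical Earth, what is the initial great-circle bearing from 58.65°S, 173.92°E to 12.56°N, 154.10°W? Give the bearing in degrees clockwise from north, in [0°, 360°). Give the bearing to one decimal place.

32.2°

Δλ = -154.10 − 173.92 = -328.02°; wrapped into (−180°, 180°]: 31.98°.
θ = atan2( sin Δλ · cos φ₂ , cos φ₁ · sin φ₂ − sin φ₁ · cos φ₂ · cos Δλ )
  = atan2(0.51695, 0.82020) = 32.222° → normalised to [0°, 360°): 32.222°.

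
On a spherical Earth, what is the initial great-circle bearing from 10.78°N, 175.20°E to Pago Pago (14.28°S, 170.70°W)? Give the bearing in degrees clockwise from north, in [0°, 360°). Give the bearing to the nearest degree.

Δλ = -170.70 − 175.20 = -345.90°; wrapped into (−180°, 180°]: 14.10°.
θ = atan2( sin Δλ · cos φ₂ , cos φ₁ · sin φ₂ − sin φ₁ · cos φ₂ · cos Δλ )
  = atan2(0.23609, -0.41811) = 150.548° → normalised to [0°, 360°): 150.548°.

151°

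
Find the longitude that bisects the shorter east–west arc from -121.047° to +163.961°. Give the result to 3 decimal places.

Signed shortest Δλ from -121.047° to +163.961° is -74.992°.
Midpoint longitude = -121.047° + (-74.992°)/2 = -121.047° − 37.496° = -158.543°.
(The naïve average (-121.047 + +163.961)/2 = 21.457° is on the wrong side of the globe.)

-158.543°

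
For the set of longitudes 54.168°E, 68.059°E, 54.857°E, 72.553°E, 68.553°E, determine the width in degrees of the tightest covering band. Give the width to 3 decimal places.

Sort the longitudes: +54.168°, +54.857°, +68.059°, +68.553°, +72.553°.
Eastward gaps between consecutive values (wrapping around): 0.689°, 13.202°, 0.494°, 4.000°, 341.615°.
Largest gap = 341.615° ⇒ minimal covering band is its complement: 360° − 341.615° = 18.385°.
Band runs from +54.168° eastward to +72.553°.

18.385°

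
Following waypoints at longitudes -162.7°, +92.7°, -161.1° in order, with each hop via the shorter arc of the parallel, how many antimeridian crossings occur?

Leg 1: -162.7° → +92.7°, shortest Δλ = -104.6° (west) — crosses 180°.
Leg 2: +92.7° → -161.1°, shortest Δλ = 106.2° (east) — crosses 180°.
Total crossings: 2.

2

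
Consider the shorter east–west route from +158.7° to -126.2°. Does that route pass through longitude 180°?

Yes

Naïve |-126.2 − 158.7| = 284.9° > 180°, so the shorter arc goes the other way round — across 180°.
Signed shortest Δλ = ((-126.2 − 158.7 + 180) mod 360) − 180 = 75.1°.
Going east by 75.1° from +158.7° passes through 180° before reaching -126.2°.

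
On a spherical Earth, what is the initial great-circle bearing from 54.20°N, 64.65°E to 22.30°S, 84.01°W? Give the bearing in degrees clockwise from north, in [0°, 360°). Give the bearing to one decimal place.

311.0°

Δλ = -84.01 − 64.65 = -148.66°.
θ = atan2( sin Δλ · cos φ₂ , cos φ₁ · sin φ₂ − sin φ₁ · cos φ₂ · cos Δλ )
  = atan2(-0.48122, 0.41895) = -48.957° → normalised to [0°, 360°): 311.043°.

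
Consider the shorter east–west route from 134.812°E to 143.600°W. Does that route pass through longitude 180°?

Yes

Naïve |-143.600 − 134.812| = 278.412° > 180°, so the shorter arc goes the other way round — across 180°.
Signed shortest Δλ = ((-143.600 − 134.812 + 180) mod 360) − 180 = 81.588°.
Going east by 81.588° from +134.812° passes through 180° before reaching -143.600°.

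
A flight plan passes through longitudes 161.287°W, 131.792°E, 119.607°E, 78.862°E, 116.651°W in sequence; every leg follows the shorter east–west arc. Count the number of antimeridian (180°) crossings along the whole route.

2

Leg 1: -161.287° → +131.792°, shortest Δλ = -66.921° (west) — crosses 180°.
Leg 2: +131.792° → +119.607°, shortest Δλ = -12.185° (west) — does not cross 180°.
Leg 3: +119.607° → +78.862°, shortest Δλ = -40.745° (west) — does not cross 180°.
Leg 4: +78.862° → -116.651°, shortest Δλ = 164.487° (east) — crosses 180°.
Total crossings: 2.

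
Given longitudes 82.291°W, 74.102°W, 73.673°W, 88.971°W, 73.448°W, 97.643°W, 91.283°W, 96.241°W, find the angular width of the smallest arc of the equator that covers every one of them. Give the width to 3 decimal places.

24.195°

Sort the longitudes: -97.643°, -96.241°, -91.283°, -88.971°, -82.291°, -74.102°, -73.673°, -73.448°.
Eastward gaps between consecutive values (wrapping around): 1.402°, 4.958°, 2.312°, 6.680°, 8.189°, 0.429°, 0.225°, 335.805°.
Largest gap = 335.805° ⇒ minimal covering band is its complement: 360° − 335.805° = 24.195°.
Band runs from -97.643° eastward to -73.448°.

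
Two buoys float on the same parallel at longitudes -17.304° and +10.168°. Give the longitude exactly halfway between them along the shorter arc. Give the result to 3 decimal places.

Signed shortest Δλ from -17.304° to +10.168° is +27.472°.
Midpoint longitude = -17.304° + (+27.472°)/2 = -17.304° + 13.736° = -3.568°.

-3.568°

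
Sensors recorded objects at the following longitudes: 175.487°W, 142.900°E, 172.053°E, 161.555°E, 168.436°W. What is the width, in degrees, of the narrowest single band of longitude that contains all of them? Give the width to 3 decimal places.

Sort the longitudes: -175.487°, -168.436°, +142.900°, +161.555°, +172.053°.
Eastward gaps between consecutive values (wrapping around): 7.051°, 311.336°, 18.655°, 10.498°, 12.460°.
Largest gap = 311.336° ⇒ minimal covering band is its complement: 360° − 311.336° = 48.664°.
Band runs from +142.900° eastward to -168.436°, crossing the antimeridian.

48.664°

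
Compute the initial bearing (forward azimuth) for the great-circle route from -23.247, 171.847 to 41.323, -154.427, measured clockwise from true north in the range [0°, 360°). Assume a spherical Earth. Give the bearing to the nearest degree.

26°

Δλ = -154.427 − 171.847 = -326.274°; wrapped into (−180°, 180°]: 33.726°.
θ = atan2( sin Δλ · cos φ₂ , cos φ₁ · sin φ₂ − sin φ₁ · cos φ₂ · cos Δλ )
  = atan2(0.41697, 0.85322) = 26.045° → normalised to [0°, 360°): 26.045°.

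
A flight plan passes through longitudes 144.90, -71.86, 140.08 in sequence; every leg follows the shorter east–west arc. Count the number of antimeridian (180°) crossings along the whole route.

2

Leg 1: +144.90° → -71.86°, shortest Δλ = 143.24° (east) — crosses 180°.
Leg 2: -71.86° → +140.08°, shortest Δλ = -148.06° (west) — crosses 180°.
Total crossings: 2.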